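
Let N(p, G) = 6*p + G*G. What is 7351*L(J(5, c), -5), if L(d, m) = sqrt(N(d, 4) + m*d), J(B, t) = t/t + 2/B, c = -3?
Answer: 7351*sqrt(435)/5 ≈ 30663.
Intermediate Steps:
J(B, t) = 1 + 2/B
N(p, G) = G**2 + 6*p (N(p, G) = 6*p + G**2 = G**2 + 6*p)
L(d, m) = sqrt(16 + 6*d + d*m) (L(d, m) = sqrt((4**2 + 6*d) + m*d) = sqrt((16 + 6*d) + d*m) = sqrt(16 + 6*d + d*m))
7351*L(J(5, c), -5) = 7351*sqrt(16 + 6*((2 + 5)/5) + ((2 + 5)/5)*(-5)) = 7351*sqrt(16 + 6*((1/5)*7) + ((1/5)*7)*(-5)) = 7351*sqrt(16 + 6*(7/5) + (7/5)*(-5)) = 7351*sqrt(16 + 42/5 - 7) = 7351*sqrt(87/5) = 7351*(sqrt(435)/5) = 7351*sqrt(435)/5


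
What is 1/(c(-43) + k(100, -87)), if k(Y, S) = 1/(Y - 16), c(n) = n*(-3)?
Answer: 84/10837 ≈ 0.0077512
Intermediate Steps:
c(n) = -3*n
k(Y, S) = 1/(-16 + Y)
1/(c(-43) + k(100, -87)) = 1/(-3*(-43) + 1/(-16 + 100)) = 1/(129 + 1/84) = 1/(10837/84) = 84/10837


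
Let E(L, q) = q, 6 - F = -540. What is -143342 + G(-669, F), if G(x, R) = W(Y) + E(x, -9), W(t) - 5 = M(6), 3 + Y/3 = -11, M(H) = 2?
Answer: -143344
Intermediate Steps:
F = 546 (F = 6 - 1*(-540) = 6 + 540 = 546)
Y = -42 (Y = -9 + 3*(-11) = -9 - 33 = -42)
W(t) = 7 (W(t) = 5 + 2 = 7)
G(x, R) = -2 (G(x, R) = 7 - 9 = -2)
-143342 + G(-669, F) = -143342 - 2 = -143344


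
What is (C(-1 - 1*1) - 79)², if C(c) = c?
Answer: 6561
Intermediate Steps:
(C(-1 - 1*1) - 79)² = ((-1 - 1*1) - 79)² = ((-1 - 1) - 79)² = (-2 - 79)² = (-81)² = 6561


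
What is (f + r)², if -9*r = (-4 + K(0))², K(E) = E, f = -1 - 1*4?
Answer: 3721/81 ≈ 45.938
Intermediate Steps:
f = -5 (f = -1 - 4 = -5)
r = -16/9 (r = -(-4 + 0)²/9 = -⅑*(-4)² = -⅑*16 = -16/9 ≈ -1.7778)
(f + r)² = (-5 - 16/9)² = (-61/9)² = 3721/81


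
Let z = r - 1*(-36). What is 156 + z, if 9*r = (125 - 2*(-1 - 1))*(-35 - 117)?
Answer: -5960/3 ≈ -1986.7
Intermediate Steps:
r = -6536/3 (r = ((125 - 2*(-1 - 1))*(-35 - 117))/9 = ((125 - 2*(-2))*(-152))/9 = ((125 + 4)*(-152))/9 = (129*(-152))/9 = (⅑)*(-19608) = -6536/3 ≈ -2178.7)
z = -6428/3 (z = -6536/3 - 1*(-36) = -6536/3 + 36 = -6428/3 ≈ -2142.7)
156 + z = 156 - 6428/3 = -5960/3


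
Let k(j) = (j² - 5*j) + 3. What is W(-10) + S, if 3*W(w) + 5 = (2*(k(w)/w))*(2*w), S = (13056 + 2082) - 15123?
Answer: 652/3 ≈ 217.33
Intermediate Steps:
S = 15 (S = 15138 - 15123 = 15)
k(j) = 3 + j² - 5*j
W(w) = 7/3 - 20*w/3 + 4*w²/3 (W(w) = -5/3 + ((2*((3 + w² - 5*w)/w))*(2*w))/3 = -5/3 + ((2*(3 + w² - 5*w)/w)*(2*w))/3 = -5/3 + (12 - 20*w + 4*w²)/3 = -5/3 + (4 - 20*w/3 + 4*w²/3) = 7/3 - 20*w/3 + 4*w²/3)
W(-10) + S = (7/3 - 20/3*(-10) + (4/3)*(-10)²) + 15 = (7/3 + 200/3 + (4/3)*100) + 15 = (7/3 + 200/3 + 400/3) + 15 = 607/3 + 15 = 652/3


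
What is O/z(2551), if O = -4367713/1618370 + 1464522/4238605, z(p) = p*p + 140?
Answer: -645714867649/1785628121397670914 ≈ -3.6162e-7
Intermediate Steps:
z(p) = 140 + p**2 (z(p) = p**2 + 140 = 140 + p**2)
O = -645714867649/274385246954 (O = -4367713*1/1618370 + 1464522*(1/4238605) = -4367713/1618370 + 1464522/4238605 = -645714867649/274385246954 ≈ -2.3533)
O/z(2551) = -645714867649/(274385246954*(140 + 2551**2)) = -645714867649/(274385246954*(140 + 6507601)) = -645714867649/274385246954/6507741 = -645714867649/274385246954*1/6507741 = -645714867649/1785628121397670914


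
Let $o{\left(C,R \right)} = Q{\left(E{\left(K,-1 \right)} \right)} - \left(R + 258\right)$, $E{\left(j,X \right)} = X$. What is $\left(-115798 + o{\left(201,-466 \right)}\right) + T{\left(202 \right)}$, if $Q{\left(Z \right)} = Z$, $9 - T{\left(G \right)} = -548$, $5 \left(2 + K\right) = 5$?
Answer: $-115034$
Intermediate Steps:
$K = -1$ ($K = -2 + \frac{1}{5} \cdot 5 = -2 + 1 = -1$)
$T{\left(G \right)} = 557$ ($T{\left(G \right)} = 9 - -548 = 9 + 548 = 557$)
$o{\left(C,R \right)} = -259 - R$ ($o{\left(C,R \right)} = -1 - \left(R + 258\right) = -1 - \left(258 + R\right) = -259 - R$)
$\left(-115798 + o{\left(201,-466 \right)}\right) + T{\left(202 \right)} = \left(-115798 - -207\right) + 557 = \left(-115798 + \left(-259 + 466\right)\right) + 557 = \left(-115798 + 207\right) + 557 = -115591 + 557 = -115034$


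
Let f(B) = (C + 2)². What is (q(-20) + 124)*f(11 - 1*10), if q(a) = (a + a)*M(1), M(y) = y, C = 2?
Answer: 1344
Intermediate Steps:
f(B) = 16 (f(B) = (2 + 2)² = 4² = 16)
q(a) = 2*a (q(a) = (a + a)*1 = (2*a)*1 = 2*a)
(q(-20) + 124)*f(11 - 1*10) = (2*(-20) + 124)*16 = (-40 + 124)*16 = 84*16 = 1344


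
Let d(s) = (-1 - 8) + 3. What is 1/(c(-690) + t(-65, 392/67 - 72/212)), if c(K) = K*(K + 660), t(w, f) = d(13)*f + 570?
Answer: 3551/75412350 ≈ 4.7088e-5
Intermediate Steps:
d(s) = -6 (d(s) = -9 + 3 = -6)
t(w, f) = 570 - 6*f (t(w, f) = -6*f + 570 = 570 - 6*f)
c(K) = K*(660 + K)
1/(c(-690) + t(-65, 392/67 - 72/212)) = 1/(-690*(660 - 690) + (570 - 6*(392/67 - 72/212))) = 1/(-690*(-30) + (570 - 6*(392*(1/67) - 72*1/212))) = 1/(20700 + (570 - 6*(392/67 - 18/53))) = 1/(20700 + (570 - 6*19570/3551)) = 1/(20700 + (570 - 117420/3551)) = 1/(20700 + 1906650/3551) = 1/(75412350/3551) = 3551/75412350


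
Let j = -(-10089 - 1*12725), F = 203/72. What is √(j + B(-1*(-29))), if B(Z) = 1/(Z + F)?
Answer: √119743573286/2291 ≈ 151.04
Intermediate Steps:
F = 203/72 (F = 203*(1/72) = 203/72 ≈ 2.8194)
B(Z) = 1/(203/72 + Z) (B(Z) = 1/(Z + 203/72) = 1/(203/72 + Z))
j = 22814 (j = -(-10089 - 12725) = -1*(-22814) = 22814)
√(j + B(-1*(-29))) = √(22814 + 72/(203 + 72*(-1*(-29)))) = √(22814 + 72/(203 + 72*29)) = √(22814 + 72/(203 + 2088)) = √(22814 + 72/2291) = √(52266946/2291) = √119743573286/2291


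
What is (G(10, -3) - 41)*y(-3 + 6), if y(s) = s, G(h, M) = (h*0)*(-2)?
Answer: -123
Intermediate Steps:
G(h, M) = 0 (G(h, M) = 0*(-2) = 0)
(G(10, -3) - 41)*y(-3 + 6) = (0 - 41)*(-3 + 6) = -41*3 = -123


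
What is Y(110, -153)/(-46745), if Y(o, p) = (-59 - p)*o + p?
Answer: -10187/46745 ≈ -0.21793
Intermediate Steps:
Y(o, p) = p + o*(-59 - p) (Y(o, p) = o*(-59 - p) + p = p + o*(-59 - p))
Y(110, -153)/(-46745) = (-153 - 59*110 - 1*110*(-153))/(-46745) = (-153 - 6490 + 16830)*(-1/46745) = 10187*(-1/46745) = -10187/46745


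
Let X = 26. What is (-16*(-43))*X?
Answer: 17888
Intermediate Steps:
(-16*(-43))*X = -16*(-43)*26 = 688*26 = 17888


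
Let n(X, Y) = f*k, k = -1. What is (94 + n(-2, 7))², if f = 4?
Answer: 8100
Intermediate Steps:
n(X, Y) = -4 (n(X, Y) = 4*(-1) = -4)
(94 + n(-2, 7))² = (94 - 4)² = 90² = 8100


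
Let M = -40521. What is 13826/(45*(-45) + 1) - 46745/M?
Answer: -232815733/41007252 ≈ -5.6774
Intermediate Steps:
13826/(45*(-45) + 1) - 46745/M = 13826/(45*(-45) + 1) - 46745/(-40521) = 13826/(-2025 + 1) - 46745*(-1/40521) = 13826/(-2024) + 46745/40521 = 13826*(-1/2024) + 46745/40521 = -6913/1012 + 46745/40521 = -232815733/41007252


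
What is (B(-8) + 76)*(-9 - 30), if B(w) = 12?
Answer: -3432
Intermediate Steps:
(B(-8) + 76)*(-9 - 30) = (12 + 76)*(-9 - 30) = 88*(-39) = -3432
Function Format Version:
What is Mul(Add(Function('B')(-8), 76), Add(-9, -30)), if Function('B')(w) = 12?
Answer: -3432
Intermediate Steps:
Mul(Add(Function('B')(-8), 76), Add(-9, -30)) = Mul(Add(12, 76), Add(-9, -30)) = Mul(88, -39) = -3432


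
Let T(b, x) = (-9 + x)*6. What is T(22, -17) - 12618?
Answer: -12774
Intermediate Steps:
T(b, x) = -54 + 6*x
T(22, -17) - 12618 = (-54 + 6*(-17)) - 12618 = (-54 - 102) - 12618 = -156 - 12618 = -12774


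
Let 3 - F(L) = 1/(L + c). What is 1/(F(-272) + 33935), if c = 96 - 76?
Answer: 252/8552377 ≈ 2.9466e-5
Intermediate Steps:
c = 20
F(L) = 3 - 1/(20 + L) (F(L) = 3 - 1/(L + 20) = 3 - 1/(20 + L))
1/(F(-272) + 33935) = 1/((59 + 3*(-272))/(20 - 272) + 33935) = 1/((59 - 816)/(-252) + 33935) = 1/(-1/252*(-757) + 33935) = 1/(757/252 + 33935) = 1/(8552377/252) = 252/8552377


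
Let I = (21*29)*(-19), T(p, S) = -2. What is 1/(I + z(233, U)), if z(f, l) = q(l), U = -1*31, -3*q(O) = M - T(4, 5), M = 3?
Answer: -3/34718 ≈ -8.6411e-5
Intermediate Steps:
q(O) = -5/3 (q(O) = -(3 - 1*(-2))/3 = -(3 + 2)/3 = -⅓*5 = -5/3)
I = -11571 (I = 609*(-19) = -11571)
U = -31
z(f, l) = -5/3
1/(I + z(233, U)) = 1/(-11571 - 5/3) = 1/(-34718/3) = -3/34718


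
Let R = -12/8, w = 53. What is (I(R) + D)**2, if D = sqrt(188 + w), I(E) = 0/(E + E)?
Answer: 241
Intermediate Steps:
R = -3/2 (R = -12*1/8 = -3/2 ≈ -1.5000)
I(E) = 0 (I(E) = 0/((2*E)) = 0*(1/(2*E)) = 0)
D = sqrt(241) (D = sqrt(188 + 53) = sqrt(241) ≈ 15.524)
(I(R) + D)**2 = (0 + sqrt(241))**2 = (sqrt(241))**2 = 241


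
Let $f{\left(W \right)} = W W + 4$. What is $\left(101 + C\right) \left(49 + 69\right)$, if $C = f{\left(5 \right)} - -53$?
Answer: $21594$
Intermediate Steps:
$f{\left(W \right)} = 4 + W^{2}$ ($f{\left(W \right)} = W^{2} + 4 = 4 + W^{2}$)
$C = 82$ ($C = \left(4 + 5^{2}\right) - -53 = \left(4 + 25\right) + 53 = 29 + 53 = 82$)
$\left(101 + C\right) \left(49 + 69\right) = \left(101 + 82\right) \left(49 + 69\right) = 183 \cdot 118 = 21594$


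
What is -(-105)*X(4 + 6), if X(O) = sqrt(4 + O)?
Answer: 105*sqrt(14) ≈ 392.87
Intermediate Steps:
-(-105)*X(4 + 6) = -(-105)*sqrt(4 + (4 + 6)) = -(-105)*sqrt(4 + 10) = -(-105)*sqrt(14) = 105*sqrt(14)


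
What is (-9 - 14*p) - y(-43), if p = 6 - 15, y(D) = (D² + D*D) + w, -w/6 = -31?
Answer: -3767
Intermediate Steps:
w = 186 (w = -6*(-31) = 186)
y(D) = 186 + 2*D² (y(D) = (D² + D*D) + 186 = (D² + D²) + 186 = 2*D² + 186 = 186 + 2*D²)
p = -9
(-9 - 14*p) - y(-43) = (-9 - 14*(-9)) - (186 + 2*(-43)²) = (-9 + 126) - (186 + 2*1849) = 117 - (186 + 3698) = 117 - 1*3884 = 117 - 3884 = -3767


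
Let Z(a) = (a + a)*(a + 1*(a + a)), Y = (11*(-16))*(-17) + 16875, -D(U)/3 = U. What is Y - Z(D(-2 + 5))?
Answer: 19381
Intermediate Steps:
D(U) = -3*U
Y = 19867 (Y = -176*(-17) + 16875 = 2992 + 16875 = 19867)
Z(a) = 6*a² (Z(a) = (2*a)*(a + 1*(2*a)) = (2*a)*(a + 2*a) = (2*a)*(3*a) = 6*a²)
Y - Z(D(-2 + 5)) = 19867 - 6*(-3*(-2 + 5))² = 19867 - 6*(-3*3)² = 19867 - 6*(-9)² = 19867 - 6*81 = 19867 - 1*486 = 19867 - 486 = 19381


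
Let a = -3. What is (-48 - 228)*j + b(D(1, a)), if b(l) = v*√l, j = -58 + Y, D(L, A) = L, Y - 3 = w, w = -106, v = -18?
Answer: 44418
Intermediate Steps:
Y = -103 (Y = 3 - 106 = -103)
j = -161 (j = -58 - 103 = -161)
b(l) = -18*√l
(-48 - 228)*j + b(D(1, a)) = (-48 - 228)*(-161) - 18*√1 = -276*(-161) - 18*1 = 44436 - 18 = 44418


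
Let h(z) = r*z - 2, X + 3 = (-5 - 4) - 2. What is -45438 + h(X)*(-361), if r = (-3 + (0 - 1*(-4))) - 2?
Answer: -49770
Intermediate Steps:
X = -14 (X = -3 + ((-5 - 4) - 2) = -3 + (-9 - 2) = -3 - 11 = -14)
r = -1 (r = (-3 + (0 + 4)) - 2 = (-3 + 4) - 2 = 1 - 2 = -1)
h(z) = -2 - z (h(z) = -z - 2 = -2 - z)
-45438 + h(X)*(-361) = -45438 + (-2 - 1*(-14))*(-361) = -45438 + (-2 + 14)*(-361) = -45438 + 12*(-361) = -45438 - 4332 = -49770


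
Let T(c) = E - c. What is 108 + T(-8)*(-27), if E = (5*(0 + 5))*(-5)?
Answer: 3267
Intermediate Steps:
E = -125 (E = (5*5)*(-5) = 25*(-5) = -125)
T(c) = -125 - c
108 + T(-8)*(-27) = 108 + (-125 - 1*(-8))*(-27) = 108 + (-125 + 8)*(-27) = 108 - 117*(-27) = 108 + 3159 = 3267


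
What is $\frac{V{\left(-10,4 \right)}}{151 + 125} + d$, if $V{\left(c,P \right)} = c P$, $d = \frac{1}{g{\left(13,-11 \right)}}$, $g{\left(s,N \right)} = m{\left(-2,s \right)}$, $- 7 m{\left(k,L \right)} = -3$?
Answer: $\frac{151}{69} \approx 2.1884$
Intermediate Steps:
$m{\left(k,L \right)} = \frac{3}{7}$ ($m{\left(k,L \right)} = \left(- \frac{1}{7}\right) \left(-3\right) = \frac{3}{7}$)
$g{\left(s,N \right)} = \frac{3}{7}$
$d = \frac{7}{3}$ ($d = \frac{1}{\frac{3}{7}} = \frac{7}{3} \approx 2.3333$)
$V{\left(c,P \right)} = P c$
$\frac{V{\left(-10,4 \right)}}{151 + 125} + d = \frac{4 \left(-10\right)}{151 + 125} + \frac{7}{3} = - \frac{40}{276} + \frac{7}{3} = \left(-40\right) \frac{1}{276} + \frac{7}{3} = - \frac{10}{69} + \frac{7}{3} = \frac{151}{69}$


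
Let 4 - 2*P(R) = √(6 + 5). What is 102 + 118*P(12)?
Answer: 338 - 59*√11 ≈ 142.32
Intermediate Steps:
P(R) = 2 - √11/2 (P(R) = 2 - √(6 + 5)/2 = 2 - √11/2)
102 + 118*P(12) = 102 + 118*(2 - √11/2) = 102 + (236 - 59*√11) = 338 - 59*√11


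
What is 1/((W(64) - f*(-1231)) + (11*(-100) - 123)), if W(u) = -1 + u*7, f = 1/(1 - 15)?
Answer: -14/12095 ≈ -0.0011575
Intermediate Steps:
f = -1/14 (f = 1/(-14) = -1/14 ≈ -0.071429)
W(u) = -1 + 7*u
1/((W(64) - f*(-1231)) + (11*(-100) - 123)) = 1/(((-1 + 7*64) - (-1)*(-1231)/14) + (11*(-100) - 123)) = 1/(((-1 + 448) - 1*1231/14) + (-1100 - 123)) = 1/((447 - 1231/14) - 1223) = 1/(5027/14 - 1223) = 1/(-12095/14) = -14/12095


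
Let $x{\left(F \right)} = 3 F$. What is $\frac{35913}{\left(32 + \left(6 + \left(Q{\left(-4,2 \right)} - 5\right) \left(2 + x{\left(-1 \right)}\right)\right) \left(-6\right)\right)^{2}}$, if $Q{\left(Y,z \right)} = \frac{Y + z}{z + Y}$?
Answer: $\frac{35913}{784} \approx 45.807$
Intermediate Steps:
$Q{\left(Y,z \right)} = 1$ ($Q{\left(Y,z \right)} = \frac{Y + z}{Y + z} = 1$)
$\frac{35913}{\left(32 + \left(6 + \left(Q{\left(-4,2 \right)} - 5\right) \left(2 + x{\left(-1 \right)}\right)\right) \left(-6\right)\right)^{2}} = \frac{35913}{\left(32 + \left(6 + \left(1 - 5\right) \left(2 + 3 \left(-1\right)\right)\right) \left(-6\right)\right)^{2}} = \frac{35913}{\left(32 + \left(6 - 4 \left(2 - 3\right)\right) \left(-6\right)\right)^{2}} = \frac{35913}{\left(32 + \left(6 - -4\right) \left(-6\right)\right)^{2}} = \frac{35913}{\left(32 + \left(6 + 4\right) \left(-6\right)\right)^{2}} = \frac{35913}{\left(32 + 10 \left(-6\right)\right)^{2}} = \frac{35913}{\left(32 - 60\right)^{2}} = \frac{35913}{\left(-28\right)^{2}} = \frac{35913}{784}$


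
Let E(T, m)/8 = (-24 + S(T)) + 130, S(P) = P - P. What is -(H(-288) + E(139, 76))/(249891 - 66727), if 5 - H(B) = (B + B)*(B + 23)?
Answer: 151787/183164 ≈ 0.82869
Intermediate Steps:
S(P) = 0
E(T, m) = 848 (E(T, m) = 8*((-24 + 0) + 130) = 8*(-24 + 130) = 8*106 = 848)
H(B) = 5 - 2*B*(23 + B) (H(B) = 5 - (B + B)*(B + 23) = 5 - 2*B*(23 + B))
-(H(-288) + E(139, 76))/(249891 - 66727) = -((5 - 46*(-288) - 2*(-288)**2) + 848)/(249891 - 66727) = -((5 + 13248 - 2*82944) + 848)/183164 = -((5 + 13248 - 165888) + 848)/183164 = -(-152635 + 848)/183164 = -(-151787)/183164 = -1*(-151787/183164) = 151787/183164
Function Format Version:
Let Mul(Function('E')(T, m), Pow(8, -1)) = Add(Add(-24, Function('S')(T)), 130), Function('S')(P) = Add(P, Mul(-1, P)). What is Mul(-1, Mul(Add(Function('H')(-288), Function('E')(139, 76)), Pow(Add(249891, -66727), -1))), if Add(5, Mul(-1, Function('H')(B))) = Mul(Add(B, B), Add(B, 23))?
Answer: Rational(151787, 183164) ≈ 0.82869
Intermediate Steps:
Function('S')(P) = 0
Function('E')(T, m) = 848 (Function('E')(T, m) = Mul(8, Add(Add(-24, 0), 130)) = Mul(8, Add(-24, 130)) = Mul(8, 106) = 848)
Function('H')(B) = Add(5, Mul(-2, B, Add(23, B))) (Function('H')(B) = Add(5, Mul(-1, Mul(Add(B, B), Add(B, 23)))) = Add(5, Mul(-1, Mul(Mul(2, B), Add(23, B)))) = Add(5, Mul(-1, Mul(2, B, Add(23, B)))) = Add(5, Mul(-2, B, Add(23, B))))
Mul(-1, Mul(Add(Function('H')(-288), Function('E')(139, 76)), Pow(Add(249891, -66727), -1))) = Mul(-1, Mul(Add(Add(5, Mul(-46, -288), Mul(-2, Pow(-288, 2))), 848), Pow(Add(249891, -66727), -1))) = Mul(-1, Mul(Add(Add(5, 13248, Mul(-2, 82944)), 848), Pow(183164, -1))) = Mul(-1, Mul(Add(Add(5, 13248, -165888), 848), Rational(1, 183164))) = Mul(-1, Mul(Add(-152635, 848), Rational(1, 183164))) = Mul(-1, Mul(-151787, Rational(1, 183164))) = Mul(-1, Rational(-151787, 183164)) = Rational(151787, 183164)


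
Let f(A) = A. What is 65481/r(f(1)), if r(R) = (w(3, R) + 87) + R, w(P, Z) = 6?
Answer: 65481/94 ≈ 696.61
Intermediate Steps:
r(R) = 93 + R (r(R) = (6 + 87) + R = 93 + R)
65481/r(f(1)) = 65481/(93 + 1) = 65481/94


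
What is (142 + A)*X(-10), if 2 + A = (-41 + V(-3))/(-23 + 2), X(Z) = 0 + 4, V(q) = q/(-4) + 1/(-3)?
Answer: 35767/63 ≈ 567.73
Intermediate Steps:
V(q) = -1/3 - q/4 (V(q) = q*(-1/4) + 1*(-1/3) = -q/4 - 1/3 = -1/3 - q/4)
X(Z) = 4
A = -17/252 (A = -2 + (-41 + (-1/3 - 1/4*(-3)))/(-23 + 2) = -2 + (-41 + (-1/3 + 3/4))/(-21) = -2 + (-41 + 5/12)*(-1/21) = -2 - 487/12*(-1/21) = -2 + 487/252 = -17/252 ≈ -0.067460)
(142 + A)*X(-10) = (142 - 17/252)*4 = (35767/252)*4 = 35767/63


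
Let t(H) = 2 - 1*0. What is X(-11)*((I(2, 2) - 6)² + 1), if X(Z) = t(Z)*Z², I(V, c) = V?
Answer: 4114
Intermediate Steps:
t(H) = 2 (t(H) = 2 + 0 = 2)
X(Z) = 2*Z²
X(-11)*((I(2, 2) - 6)² + 1) = (2*(-11)²)*((2 - 6)² + 1) = (2*121)*((-4)² + 1) = 242*(16 + 1) = 242*17 = 4114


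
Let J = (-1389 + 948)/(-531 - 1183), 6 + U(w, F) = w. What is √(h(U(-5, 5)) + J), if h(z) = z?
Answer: I*√31559882/1714 ≈ 3.2776*I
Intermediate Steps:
U(w, F) = -6 + w
J = 441/1714 (J = -441/(-1714) = -441*(-1/1714) = 441/1714 ≈ 0.25729)
√(h(U(-5, 5)) + J) = √((-6 - 5) + 441/1714) = √(-11 + 441/1714) = √(-18413/1714) = I*√31559882/1714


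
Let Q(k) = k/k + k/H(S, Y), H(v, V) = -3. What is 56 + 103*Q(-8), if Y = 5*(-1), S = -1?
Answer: 1301/3 ≈ 433.67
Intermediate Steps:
Y = -5
Q(k) = 1 - k/3 (Q(k) = k/k + k/(-3) = 1 + k*(-1/3) = 1 - k/3)
56 + 103*Q(-8) = 56 + 103*(1 - 1/3*(-8)) = 56 + 103*(1 + 8/3) = 56 + 103*(11/3) = 56 + 1133/3 = 1301/3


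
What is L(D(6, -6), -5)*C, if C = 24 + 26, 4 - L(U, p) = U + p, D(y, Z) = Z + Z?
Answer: 1050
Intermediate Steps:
D(y, Z) = 2*Z
L(U, p) = 4 - U - p (L(U, p) = 4 - (U + p) = 4 + (-U - p) = 4 - U - p)
C = 50
L(D(6, -6), -5)*C = (4 - 2*(-6) - 1*(-5))*50 = (4 - 1*(-12) + 5)*50 = (4 + 12 + 5)*50 = 21*50 = 1050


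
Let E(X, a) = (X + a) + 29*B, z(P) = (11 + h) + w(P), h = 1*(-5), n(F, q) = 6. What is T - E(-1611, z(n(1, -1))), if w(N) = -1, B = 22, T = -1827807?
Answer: -1826839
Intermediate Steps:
h = -5
z(P) = 5 (z(P) = (11 - 5) - 1 = 6 - 1 = 5)
E(X, a) = 638 + X + a (E(X, a) = (X + a) + 29*22 = (X + a) + 638 = 638 + X + a)
T - E(-1611, z(n(1, -1))) = -1827807 - (638 - 1611 + 5) = -1827807 - 1*(-968) = -1827807 + 968 = -1826839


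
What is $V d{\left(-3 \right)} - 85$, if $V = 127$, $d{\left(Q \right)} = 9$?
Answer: $1058$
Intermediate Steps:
$V d{\left(-3 \right)} - 85 = 127 \cdot 9 - 85 = 1143 - 85 = 1058$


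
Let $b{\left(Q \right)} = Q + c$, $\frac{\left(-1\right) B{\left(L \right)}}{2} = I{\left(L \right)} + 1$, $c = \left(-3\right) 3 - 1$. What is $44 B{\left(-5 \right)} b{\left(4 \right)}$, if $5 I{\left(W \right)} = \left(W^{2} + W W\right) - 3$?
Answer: $\frac{27456}{5} \approx 5491.2$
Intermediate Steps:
$c = -10$ ($c = -9 - 1 = -10$)
$I{\left(W \right)} = - \frac{3}{5} + \frac{2 W^{2}}{5}$ ($I{\left(W \right)} = \frac{\left(W^{2} + W W\right) - 3}{5} = \frac{\left(W^{2} + W^{2}\right) - 3}{5} = \frac{2 W^{2} - 3}{5} = \frac{-3 + 2 W^{2}}{5} = - \frac{3}{5} + \frac{2 W^{2}}{5}$)
$B{\left(L \right)} = - \frac{4}{5} - \frac{4 L^{2}}{5}$ ($B{\left(L \right)} = - 2 \left(\left(- \frac{3}{5} + \frac{2 L^{2}}{5}\right) + 1\right) = - 2 \left(\frac{2}{5} + \frac{2 L^{2}}{5}\right) = - \frac{4}{5} - \frac{4 L^{2}}{5}$)
$b{\left(Q \right)} = -10 + Q$ ($b{\left(Q \right)} = Q - 10 = -10 + Q$)
$44 B{\left(-5 \right)} b{\left(4 \right)} = 44 \left(- \frac{4}{5} - \frac{4 \left(-5\right)^{2}}{5}\right) \left(-10 + 4\right) = 44 \left(- \frac{4}{5} - 20\right) \left(-6\right) = 44 \left(- \frac{104}{5}\right) \left(-6\right) = \left(- \frac{4576}{5}\right) \left(-6\right) = \frac{27456}{5}$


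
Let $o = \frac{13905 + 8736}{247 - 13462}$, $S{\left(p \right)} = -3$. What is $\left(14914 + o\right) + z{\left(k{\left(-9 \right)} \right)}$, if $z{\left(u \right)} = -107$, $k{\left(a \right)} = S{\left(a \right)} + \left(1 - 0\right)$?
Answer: $\frac{65217288}{4405} \approx 14805.0$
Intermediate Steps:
$o = - \frac{7547}{4405}$ ($o = \frac{22641}{-13215} = 22641 \left(- \frac{1}{13215}\right) = - \frac{7547}{4405} \approx -1.7133$)
$k{\left(a \right)} = -2$ ($k{\left(a \right)} = -3 + \left(1 - 0\right) = -3 + \left(1 + 0\right) = -3 + 1 = -2$)
$\left(14914 + o\right) + z{\left(k{\left(-9 \right)} \right)} = \left(14914 - \frac{7547}{4405}\right) - 107 = \frac{65688623}{4405} - 107 = \frac{65217288}{4405}$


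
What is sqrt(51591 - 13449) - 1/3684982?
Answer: -1/3684982 + 3*sqrt(4238) ≈ 195.30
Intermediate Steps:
sqrt(51591 - 13449) - 1/3684982 = sqrt(38142) - 1*1/3684982 = 3*sqrt(4238) - 1/3684982 = -1/3684982 + 3*sqrt(4238)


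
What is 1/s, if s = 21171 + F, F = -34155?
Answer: -1/12984 ≈ -7.7018e-5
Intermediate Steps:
s = -12984 (s = 21171 - 34155 = -12984)
1/s = 1/(-12984) = -1/12984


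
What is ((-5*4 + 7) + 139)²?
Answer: 15876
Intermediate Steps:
((-5*4 + 7) + 139)² = ((-20 + 7) + 139)² = (-13 + 139)² = 126² = 15876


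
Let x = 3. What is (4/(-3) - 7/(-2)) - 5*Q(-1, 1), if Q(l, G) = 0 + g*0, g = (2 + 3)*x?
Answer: 13/6 ≈ 2.1667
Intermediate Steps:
g = 15 (g = (2 + 3)*3 = 5*3 = 15)
Q(l, G) = 0 (Q(l, G) = 0 + 15*0 = 0 + 0 = 0)
(4/(-3) - 7/(-2)) - 5*Q(-1, 1) = (4/(-3) - 7/(-2)) - 5*0 = (4*(-⅓) - 7*(-½)) + 0 = (-4/3 + 7/2) + 0 = 13/6 + 0 = 13/6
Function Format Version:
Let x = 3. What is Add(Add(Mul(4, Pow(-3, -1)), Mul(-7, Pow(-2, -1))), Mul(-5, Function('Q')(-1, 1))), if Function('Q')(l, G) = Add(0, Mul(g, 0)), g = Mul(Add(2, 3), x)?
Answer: Rational(13, 6) ≈ 2.1667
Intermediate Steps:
g = 15 (g = Mul(Add(2, 3), 3) = Mul(5, 3) = 15)
Function('Q')(l, G) = 0 (Function('Q')(l, G) = Add(0, Mul(15, 0)) = Add(0, 0) = 0)
Add(Add(Mul(4, Pow(-3, -1)), Mul(-7, Pow(-2, -1))), Mul(-5, Function('Q')(-1, 1))) = Add(Add(Mul(4, Pow(-3, -1)), Mul(-7, Pow(-2, -1))), Mul(-5, 0)) = Add(Add(Mul(4, Rational(-1, 3)), Mul(-7, Rational(-1, 2))), 0) = Add(Add(Rational(-4, 3), Rational(7, 2)), 0) = Add(Rational(13, 6), 0) = Rational(13, 6)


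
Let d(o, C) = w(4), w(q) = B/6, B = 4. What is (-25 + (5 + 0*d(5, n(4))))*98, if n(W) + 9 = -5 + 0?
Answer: -1960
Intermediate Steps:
w(q) = ⅔ (w(q) = 4/6 = 4*(⅙) = ⅔)
n(W) = -14 (n(W) = -9 + (-5 + 0) = -9 - 5 = -14)
d(o, C) = ⅔
(-25 + (5 + 0*d(5, n(4))))*98 = (-25 + (5 + 0*(⅔)))*98 = (-25 + (5 + 0))*98 = (-25 + 5)*98 = -20*98 = -1960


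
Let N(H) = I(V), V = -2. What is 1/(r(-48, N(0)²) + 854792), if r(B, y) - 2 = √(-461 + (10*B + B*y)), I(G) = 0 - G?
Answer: 854794/730672783569 - I*√1133/730672783569 ≈ 1.1699e-6 - 4.6067e-11*I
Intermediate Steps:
I(G) = -G
N(H) = 2 (N(H) = -1*(-2) = 2)
r(B, y) = 2 + √(-461 + 10*B + B*y) (r(B, y) = 2 + √(-461 + (10*B + B*y)) = 2 + √(-461 + 10*B + B*y))
1/(r(-48, N(0)²) + 854792) = 1/((2 + √(-461 + 10*(-48) - 48*2²)) + 854792) = 1/((2 + √(-461 - 480 - 48*4)) + 854792) = 1/((2 + √(-461 - 480 - 192)) + 854792) = 1/((2 + √(-1133)) + 854792) = 1/((2 + I*√1133) + 854792) = 1/(854794 + I*√1133)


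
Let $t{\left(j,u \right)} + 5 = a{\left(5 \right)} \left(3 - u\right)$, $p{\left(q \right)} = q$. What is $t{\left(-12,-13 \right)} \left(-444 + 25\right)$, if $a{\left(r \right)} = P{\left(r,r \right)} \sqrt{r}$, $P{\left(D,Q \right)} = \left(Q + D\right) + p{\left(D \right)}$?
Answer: $2095 - 100560 \sqrt{5} \approx -2.2276 \cdot 10^{5}$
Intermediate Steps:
$P{\left(D,Q \right)} = Q + 2 D$ ($P{\left(D,Q \right)} = \left(Q + D\right) + D = \left(D + Q\right) + D = Q + 2 D$)
$a{\left(r \right)} = 3 r^{\frac{3}{2}}$ ($a{\left(r \right)} = \left(r + 2 r\right) \sqrt{r} = 3 r \sqrt{r} = 3 r^{\frac{3}{2}}$)
$t{\left(j,u \right)} = -5 + 15 \sqrt{5} \left(3 - u\right)$ ($t{\left(j,u \right)} = -5 + 3 \cdot 5^{\frac{3}{2}} \left(3 - u\right) = -5 + 3 \cdot 5 \sqrt{5} \left(3 - u\right) = -5 + 15 \sqrt{5} \left(3 - u\right)$)
$t{\left(-12,-13 \right)} \left(-444 + 25\right) = \left(-5 + 45 \sqrt{5} - - 195 \sqrt{5}\right) \left(-444 + 25\right) = \left(-5 + 45 \sqrt{5} + 195 \sqrt{5}\right) \left(-419\right) = \left(-5 + 240 \sqrt{5}\right) \left(-419\right) = 2095 - 100560 \sqrt{5}$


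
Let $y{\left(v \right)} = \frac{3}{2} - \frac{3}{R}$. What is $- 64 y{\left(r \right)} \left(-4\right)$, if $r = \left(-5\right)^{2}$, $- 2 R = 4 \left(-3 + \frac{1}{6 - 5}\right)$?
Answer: $192$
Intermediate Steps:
$R = 4$ ($R = - \frac{4 \left(-3 + \frac{1}{6 - 5}\right)}{2} = - \frac{4 \left(-3 + 1^{-1}\right)}{2} = - \frac{4 \left(-3 + 1\right)}{2} = - \frac{4 \left(-2\right)}{2} = \left(- \frac{1}{2}\right) \left(-8\right) = 4$)
$r = 25$
$y{\left(v \right)} = \frac{3}{4}$ ($y{\left(v \right)} = \frac{3}{2} - \frac{3}{4} = \frac{3}{4}$)
$- 64 y{\left(r \right)} \left(-4\right) = \left(-64\right) \frac{3}{4} \left(-4\right) = \left(-48\right) \left(-4\right) = 192$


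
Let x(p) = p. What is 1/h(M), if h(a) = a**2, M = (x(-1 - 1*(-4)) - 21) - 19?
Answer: 1/1369 ≈ 0.00073046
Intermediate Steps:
M = -37 (M = ((-1 - 1*(-4)) - 21) - 19 = ((-1 + 4) - 21) - 19 = (3 - 21) - 19 = -18 - 19 = -37)
1/h(M) = 1/((-37)**2) = 1/1369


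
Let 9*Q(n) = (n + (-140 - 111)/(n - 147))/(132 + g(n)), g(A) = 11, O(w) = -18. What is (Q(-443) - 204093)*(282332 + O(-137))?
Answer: -21875692981282013/379665 ≈ -5.7618e+10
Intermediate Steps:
Q(n) = -251/(1287*(-147 + n)) + n/1287 (Q(n) = ((n + (-140 - 111)/(n - 147))/(132 + 11))/9 = ((n - 251/(-147 + n))/143)/9 = ((n - 251/(-147 + n))*(1/143))/9 = (-251/(143*(-147 + n)) + n/143)/9 = -251/(1287*(-147 + n)) + n/1287)
(Q(-443) - 204093)*(282332 + O(-137)) = ((-251 + (-443)**2 - 147*(-443))/(1287*(-147 - 443)) - 204093)*(282332 - 18) = ((1/1287)*(-251 + 196249 + 65121)/(-590) - 204093)*282314 = ((1/1287)*(-1/590)*261119 - 204093)*282314 = (-261119/759330 - 204093)*282314 = -154974198809/759330*282314 = -21875692981282013/379665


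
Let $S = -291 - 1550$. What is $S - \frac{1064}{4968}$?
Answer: $- \frac{1143394}{621} \approx -1841.2$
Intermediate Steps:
$S = -1841$ ($S = -291 - 1550 = -1841$)
$S - \frac{1064}{4968} = -1841 - \frac{1064}{4968} = -1841 - \frac{133}{621} = - \frac{1143394}{621}$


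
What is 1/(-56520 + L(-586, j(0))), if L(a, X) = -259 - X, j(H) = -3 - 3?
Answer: -1/56773 ≈ -1.7614e-5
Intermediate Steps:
j(H) = -6
1/(-56520 + L(-586, j(0))) = 1/(-56520 + (-259 - 1*(-6))) = 1/(-56520 + (-259 + 6)) = 1/(-56520 - 253) = 1/(-56773) = -1/56773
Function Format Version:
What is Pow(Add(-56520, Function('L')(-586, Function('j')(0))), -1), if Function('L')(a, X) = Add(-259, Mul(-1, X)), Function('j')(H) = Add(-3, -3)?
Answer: Rational(-1, 56773) ≈ -1.7614e-5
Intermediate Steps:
Function('j')(H) = -6
Pow(Add(-56520, Function('L')(-586, Function('j')(0))), -1) = Pow(Add(-56520, Add(-259, Mul(-1, -6))), -1) = Pow(Add(-56520, Add(-259, 6)), -1) = Pow(Add(-56520, -253), -1) = Pow(-56773, -1) = Rational(-1, 56773)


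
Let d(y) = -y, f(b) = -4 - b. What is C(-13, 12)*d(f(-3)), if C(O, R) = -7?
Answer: -7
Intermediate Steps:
C(-13, 12)*d(f(-3)) = -(-7)*(-4 - 1*(-3)) = -(-7)*(-4 + 3) = -(-7)*(-1) = -7*1 = -7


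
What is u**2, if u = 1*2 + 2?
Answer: 16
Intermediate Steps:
u = 4 (u = 2 + 2 = 4)
u**2 = 4**2 = 16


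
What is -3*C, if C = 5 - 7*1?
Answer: 6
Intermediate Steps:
C = -2 (C = 5 - 7 = -2)
-3*C = -3*(-2) = 6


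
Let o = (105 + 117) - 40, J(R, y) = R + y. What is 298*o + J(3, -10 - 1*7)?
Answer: 54222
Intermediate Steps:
o = 182 (o = 222 - 40 = 182)
298*o + J(3, -10 - 1*7) = 298*182 + (3 + (-10 - 1*7)) = 54236 + (3 + (-10 - 7)) = 54236 + (3 - 17) = 54236 - 14 = 54222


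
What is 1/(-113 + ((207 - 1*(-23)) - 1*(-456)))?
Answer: 1/573 ≈ 0.0017452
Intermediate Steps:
1/(-113 + ((207 - 1*(-23)) - 1*(-456))) = 1/(-113 + ((207 + 23) + 456)) = 1/(-113 + (230 + 456)) = 1/(-113 + 686) = 1/573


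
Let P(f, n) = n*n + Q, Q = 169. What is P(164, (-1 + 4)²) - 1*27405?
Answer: -27155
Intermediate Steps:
P(f, n) = 169 + n² (P(f, n) = n*n + 169 = n² + 169 = 169 + n²)
P(164, (-1 + 4)²) - 1*27405 = (169 + ((-1 + 4)²)²) - 1*27405 = (169 + (3²)²) - 27405 = (169 + 9²) - 27405 = (169 + 81) - 27405 = 250 - 27405 = -27155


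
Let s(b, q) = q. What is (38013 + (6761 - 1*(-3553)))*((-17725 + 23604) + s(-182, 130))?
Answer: 290396943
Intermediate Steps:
(38013 + (6761 - 1*(-3553)))*((-17725 + 23604) + s(-182, 130)) = (38013 + (6761 - 1*(-3553)))*((-17725 + 23604) + 130) = (38013 + (6761 + 3553))*(5879 + 130) = (38013 + 10314)*6009 = 48327*6009 = 290396943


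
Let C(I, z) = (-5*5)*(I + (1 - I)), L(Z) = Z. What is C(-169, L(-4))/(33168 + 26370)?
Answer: -25/59538 ≈ -0.00041990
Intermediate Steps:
C(I, z) = -25 (C(I, z) = -25*1 = -25)
C(-169, L(-4))/(33168 + 26370) = -25/(33168 + 26370) = -25/59538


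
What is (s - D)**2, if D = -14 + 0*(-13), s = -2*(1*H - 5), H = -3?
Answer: 900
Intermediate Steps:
s = 16 (s = -2*(1*(-3) - 5) = -2*(-3 - 5) = -2*(-8) = 16)
D = -14 (D = -14 + 0 = -14)
(s - D)**2 = (16 - 1*(-14))**2 = (16 + 14)**2 = 30**2 = 900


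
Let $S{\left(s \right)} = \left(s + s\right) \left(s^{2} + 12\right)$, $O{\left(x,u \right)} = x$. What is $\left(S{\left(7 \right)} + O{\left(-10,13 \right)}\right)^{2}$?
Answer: $712336$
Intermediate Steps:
$S{\left(s \right)} = 2 s \left(12 + s^{2}\right)$
$\left(S{\left(7 \right)} + O{\left(-10,13 \right)}\right)^{2} = \left(2 \cdot 7 \left(12 + 7^{2}\right) - 10\right)^{2} = \left(2 \cdot 7 \left(12 + 49\right) - 10\right)^{2} = \left(2 \cdot 7 \cdot 61 - 10\right)^{2} = \left(854 - 10\right)^{2} = 844^{2} = 712336$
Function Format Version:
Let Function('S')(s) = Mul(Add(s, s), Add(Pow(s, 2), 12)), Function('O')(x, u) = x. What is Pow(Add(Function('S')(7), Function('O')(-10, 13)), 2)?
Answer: 712336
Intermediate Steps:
Function('S')(s) = Mul(2, s, Add(12, Pow(s, 2))) (Function('S')(s) = Mul(Mul(2, s), Add(12, Pow(s, 2))) = Mul(2, s, Add(12, Pow(s, 2))))
Pow(Add(Function('S')(7), Function('O')(-10, 13)), 2) = Pow(Add(Mul(2, 7, Add(12, Pow(7, 2))), -10), 2) = Pow(Add(Mul(2, 7, Add(12, 49)), -10), 2) = Pow(Add(Mul(2, 7, 61), -10), 2) = Pow(Add(854, -10), 2) = Pow(844, 2) = 712336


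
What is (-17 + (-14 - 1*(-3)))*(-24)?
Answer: 672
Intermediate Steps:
(-17 + (-14 - 1*(-3)))*(-24) = (-17 + (-14 + 3))*(-24) = (-17 - 11)*(-24) = -28*(-24) = 672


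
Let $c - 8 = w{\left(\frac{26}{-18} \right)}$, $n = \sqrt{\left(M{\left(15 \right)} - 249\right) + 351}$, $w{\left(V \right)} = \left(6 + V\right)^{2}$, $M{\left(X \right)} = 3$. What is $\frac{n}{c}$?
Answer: $\frac{81 \sqrt{105}}{2329} \approx 0.35638$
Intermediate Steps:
$n = \sqrt{105}$ ($n = \sqrt{\left(3 - 249\right) + 351} = \sqrt{-246 + 351} = \sqrt{105} \approx 10.247$)
$c = \frac{2329}{81}$ ($c = 8 + \left(6 + \frac{26}{-18}\right)^{2} = 8 + \left(6 + 26 \left(- \frac{1}{18}\right)\right)^{2} = 8 + \left(6 - \frac{13}{9}\right)^{2} = 8 + \left(\frac{41}{9}\right)^{2} = 8 + \frac{1681}{81} = \frac{2329}{81} \approx 28.753$)
$\frac{n}{c} = \frac{\sqrt{105}}{\frac{2329}{81}} = \sqrt{105} \cdot \frac{81}{2329} = \frac{81 \sqrt{105}}{2329}$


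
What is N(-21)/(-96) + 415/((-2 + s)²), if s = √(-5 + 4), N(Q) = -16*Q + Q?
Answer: 7443/160 + 332*I/5 ≈ 46.519 + 66.4*I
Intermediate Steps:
N(Q) = -15*Q
s = I (s = √(-1) = I ≈ 1.0*I)
N(-21)/(-96) + 415/((-2 + s)²) = -15*(-21)/(-96) + 415/((-2 + I)²) = 315*(-1/96) + 415/(-2 + I)² = -105/32 + 415/(-2 + I)²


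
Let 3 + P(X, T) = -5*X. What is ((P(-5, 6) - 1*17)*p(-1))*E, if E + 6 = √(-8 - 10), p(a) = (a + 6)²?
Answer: -750 + 375*I*√2 ≈ -750.0 + 530.33*I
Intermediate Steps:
P(X, T) = -3 - 5*X
p(a) = (6 + a)²
E = -6 + 3*I*√2 (E = -6 + √(-8 - 10) = -6 + √(-18) = -6 + 3*I*√2 ≈ -6.0 + 4.2426*I)
((P(-5, 6) - 1*17)*p(-1))*E = (((-3 - 5*(-5)) - 1*17)*(6 - 1)²)*(-6 + 3*I*√2) = (((-3 + 25) - 17)*5²)*(-6 + 3*I*√2) = ((22 - 17)*25)*(-6 + 3*I*√2) = (5*25)*(-6 + 3*I*√2) = 125*(-6 + 3*I*√2) = -750 + 375*I*√2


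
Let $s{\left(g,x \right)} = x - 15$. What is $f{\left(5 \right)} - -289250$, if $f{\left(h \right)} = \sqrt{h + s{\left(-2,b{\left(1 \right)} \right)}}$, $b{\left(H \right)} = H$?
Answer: $289250 + 3 i \approx 2.8925 \cdot 10^{5} + 3.0 i$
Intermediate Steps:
$s{\left(g,x \right)} = -15 + x$
$f{\left(h \right)} = \sqrt{-14 + h}$ ($f{\left(h \right)} = \sqrt{h + \left(-15 + 1\right)} = \sqrt{h - 14} = \sqrt{-14 + h}$)
$f{\left(5 \right)} - -289250 = \sqrt{-14 + 5} - -289250 = \sqrt{-9} + 289250 = 3 i + 289250 = 289250 + 3 i$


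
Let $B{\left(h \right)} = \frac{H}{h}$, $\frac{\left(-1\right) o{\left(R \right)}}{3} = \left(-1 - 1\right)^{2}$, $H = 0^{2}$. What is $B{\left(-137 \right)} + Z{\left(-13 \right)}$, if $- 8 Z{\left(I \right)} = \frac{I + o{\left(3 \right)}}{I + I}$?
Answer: $- \frac{25}{208} \approx -0.12019$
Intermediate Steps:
$H = 0$
$o{\left(R \right)} = -12$ ($o{\left(R \right)} = - 3 \left(-1 - 1\right)^{2} = - 3 \left(-2\right)^{2} = \left(-3\right) 4 = -12$)
$B{\left(h \right)} = 0$ ($B{\left(h \right)} = \frac{0}{h} = 0$)
$Z{\left(I \right)} = - \frac{-12 + I}{16 I}$ ($Z{\left(I \right)} = - \frac{\left(I - 12\right) \frac{1}{I + I}}{8} = - \frac{\left(-12 + I\right) \frac{1}{2 I}}{8} = - \frac{\frac{1}{2} \frac{1}{I} \left(-12 + I\right)}{8} = - \frac{-12 + I}{16 I}$)
$B{\left(-137 \right)} + Z{\left(-13 \right)} = 0 + \frac{12 - -13}{16 \left(-13\right)} = 0 + \frac{1}{16} \left(- \frac{1}{13}\right) \left(12 + 13\right) = 0 + \frac{1}{16} \left(- \frac{1}{13}\right) 25 = 0 - \frac{25}{208} = - \frac{25}{208}$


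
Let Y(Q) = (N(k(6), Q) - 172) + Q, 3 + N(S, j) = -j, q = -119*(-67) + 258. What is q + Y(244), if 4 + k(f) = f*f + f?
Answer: 8056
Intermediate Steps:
k(f) = -4 + f + f**2 (k(f) = -4 + (f*f + f) = -4 + (f**2 + f) = -4 + (f + f**2) = -4 + f + f**2)
q = 8231 (q = 7973 + 258 = 8231)
N(S, j) = -3 - j
Y(Q) = -175 (Y(Q) = ((-3 - Q) - 172) + Q = (-175 - Q) + Q = -175)
q + Y(244) = 8231 - 175 = 8056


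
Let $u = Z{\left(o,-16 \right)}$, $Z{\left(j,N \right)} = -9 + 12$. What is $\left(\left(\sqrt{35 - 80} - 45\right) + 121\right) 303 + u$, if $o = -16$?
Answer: $23031 + 909 i \sqrt{5} \approx 23031.0 + 2032.6 i$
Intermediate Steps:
$Z{\left(j,N \right)} = 3$
$u = 3$
$\left(\left(\sqrt{35 - 80} - 45\right) + 121\right) 303 + u = \left(\left(\sqrt{35 - 80} - 45\right) + 121\right) 303 + 3 = \left(\left(\sqrt{-45} - 45\right) + 121\right) 303 + 3 = \left(\left(3 i \sqrt{5} - 45\right) + 121\right) 303 + 3 = \left(\left(-45 + 3 i \sqrt{5}\right) + 121\right) 303 + 3 = \left(76 + 3 i \sqrt{5}\right) 303 + 3 = \left(23028 + 909 i \sqrt{5}\right) + 3 = 23031 + 909 i \sqrt{5}$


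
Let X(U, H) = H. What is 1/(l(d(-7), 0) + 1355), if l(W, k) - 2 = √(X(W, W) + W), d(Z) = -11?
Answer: 1357/1841471 - I*√22/1841471 ≈ 0.00073691 - 2.5471e-6*I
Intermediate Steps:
l(W, k) = 2 + √2*√W (l(W, k) = 2 + √(W + W) = 2 + √(2*W) = 2 + √2*√W)
1/(l(d(-7), 0) + 1355) = 1/((2 + √2*√(-11)) + 1355) = 1/((2 + √2*(I*√11)) + 1355) = 1/((2 + I*√22) + 1355) = 1/(1357 + I*√22)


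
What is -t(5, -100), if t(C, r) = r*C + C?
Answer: 495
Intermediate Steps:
t(C, r) = C + C*r (t(C, r) = C*r + C = C + C*r)
-t(5, -100) = -5*(1 - 100) = -5*(-99) = -1*(-495) = 495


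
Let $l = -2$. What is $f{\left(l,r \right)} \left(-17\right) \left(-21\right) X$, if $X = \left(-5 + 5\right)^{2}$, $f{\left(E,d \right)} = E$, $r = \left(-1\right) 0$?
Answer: $0$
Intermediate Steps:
$r = 0$
$X = 0$ ($X = 0^{2} = 0$)
$f{\left(l,r \right)} \left(-17\right) \left(-21\right) X = \left(-2\right) \left(-17\right) \left(-21\right) 0 = 34 \left(-21\right) 0 = \left(-714\right) 0 = 0$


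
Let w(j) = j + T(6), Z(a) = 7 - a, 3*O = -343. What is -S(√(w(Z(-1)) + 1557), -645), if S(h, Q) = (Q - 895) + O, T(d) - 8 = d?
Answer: 4963/3 ≈ 1654.3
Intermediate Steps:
O = -343/3 (O = (⅓)*(-343) = -343/3 ≈ -114.33)
T(d) = 8 + d
w(j) = 14 + j (w(j) = j + (8 + 6) = j + 14 = 14 + j)
S(h, Q) = -3028/3 + Q (S(h, Q) = (Q - 895) - 343/3 = (-895 + Q) - 343/3 = -3028/3 + Q)
-S(√(w(Z(-1)) + 1557), -645) = -(-3028/3 - 645) = -1*(-4963/3) = 4963/3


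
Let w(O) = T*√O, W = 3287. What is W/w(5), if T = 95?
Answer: 173*√5/25 ≈ 15.474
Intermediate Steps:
w(O) = 95*√O
W/w(5) = 3287/((95*√5)) = 3287*(√5/475) = 173*√5/25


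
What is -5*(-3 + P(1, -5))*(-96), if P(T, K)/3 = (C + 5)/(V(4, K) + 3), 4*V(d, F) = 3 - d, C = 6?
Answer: 4320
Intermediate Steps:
V(d, F) = 3/4 - d/4 (V(d, F) = (3 - d)/4 = 3/4 - d/4)
P(T, K) = 12 (P(T, K) = 3*((6 + 5)/((3/4 - 1/4*4) + 3)) = 3*(11/((3/4 - 1) + 3)) = 3*(11/(-1/4 + 3)) = 3*(11/(11/4)) = 3*(11*(4/11)) = 3*4 = 12)
-5*(-3 + P(1, -5))*(-96) = -5*(-3 + 12)*(-96) = -5*9*(-96) = -45*(-96) = 4320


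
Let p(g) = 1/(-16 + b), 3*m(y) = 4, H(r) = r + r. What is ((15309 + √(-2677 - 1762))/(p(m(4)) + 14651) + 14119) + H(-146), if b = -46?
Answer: 465216915/33643 + 62*I*√4439/908361 ≈ 13828.0 + 0.0045475*I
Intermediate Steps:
H(r) = 2*r
m(y) = 4/3 (m(y) = (⅓)*4 = 4/3)
p(g) = -1/62 (p(g) = 1/(-16 - 46) = 1/(-62) = -1/62)
((15309 + √(-2677 - 1762))/(p(m(4)) + 14651) + 14119) + H(-146) = ((15309 + √(-2677 - 1762))/(-1/62 + 14651) + 14119) + 2*(-146) = ((15309 + √(-4439))/(908361/62) + 14119) - 292 = ((15309 + I*√4439)*(62/908361) + 14119) - 292 = ((35154/33643 + 62*I*√4439/908361) + 14119) - 292 = (475040671/33643 + 62*I*√4439/908361) - 292 = 465216915/33643 + 62*I*√4439/908361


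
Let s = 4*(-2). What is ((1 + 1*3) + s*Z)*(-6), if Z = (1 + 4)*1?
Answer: 216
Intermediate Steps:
s = -8
Z = 5 (Z = 5*1 = 5)
((1 + 1*3) + s*Z)*(-6) = ((1 + 1*3) - 8*5)*(-6) = ((1 + 3) - 40)*(-6) = (4 - 40)*(-6) = -36*(-6) = 216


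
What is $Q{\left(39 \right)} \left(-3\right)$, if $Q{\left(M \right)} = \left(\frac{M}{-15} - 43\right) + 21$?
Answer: $\frac{369}{5} \approx 73.8$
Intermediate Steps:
$Q{\left(M \right)} = -22 - \frac{M}{15}$ ($Q{\left(M \right)} = \left(M \left(- \frac{1}{15}\right) - 43\right) + 21 = \left(- \frac{M}{15} - 43\right) + 21 = \left(-43 - \frac{M}{15}\right) + 21 = -22 - \frac{M}{15}$)
$Q{\left(39 \right)} \left(-3\right) = \left(-22 - \frac{13}{5}\right) \left(-3\right) = \left(- \frac{123}{5}\right) \left(-3\right) = \frac{369}{5}$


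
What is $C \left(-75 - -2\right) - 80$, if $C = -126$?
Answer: $9118$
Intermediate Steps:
$C \left(-75 - -2\right) - 80 = - 126 \left(-75 - -2\right) - 80 = - 126 \left(-75 + 2\right) - 80 = \left(-126\right) \left(-73\right) - 80 = 9198 - 80 = 9118$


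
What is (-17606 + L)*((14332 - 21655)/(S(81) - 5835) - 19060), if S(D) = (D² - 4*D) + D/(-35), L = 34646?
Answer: -1515916143600/4663 ≈ -3.2509e+8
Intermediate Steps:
S(D) = D² - 141*D/35 (S(D) = (D² - 4*D) + D*(-1/35) = (D² - 4*D) - D/35 = D² - 141*D/35)
(-17606 + L)*((14332 - 21655)/(S(81) - 5835) - 19060) = (-17606 + 34646)*((14332 - 21655)/((1/35)*81*(-141 + 35*81) - 5835) - 19060) = 17040*(-7323/((1/35)*81*(-141 + 2835) - 5835) - 19060) = 17040*(-7323/((1/35)*81*2694 - 5835) - 19060) = 17040*(-7323/(218214/35 - 5835) - 19060) = 17040*(-7323/13989/35 - 19060) = 17040*(-7323*35/13989 - 19060) = 17040*(-85435/4663 - 19060) = 17040*(-88962215/4663) = -1515916143600/4663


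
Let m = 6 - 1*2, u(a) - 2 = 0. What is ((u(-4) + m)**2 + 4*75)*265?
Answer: 89040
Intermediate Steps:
u(a) = 2 (u(a) = 2 + 0 = 2)
m = 4 (m = 6 - 2 = 4)
((u(-4) + m)**2 + 4*75)*265 = ((2 + 4)**2 + 4*75)*265 = (6**2 + 300)*265 = (36 + 300)*265 = 336*265 = 89040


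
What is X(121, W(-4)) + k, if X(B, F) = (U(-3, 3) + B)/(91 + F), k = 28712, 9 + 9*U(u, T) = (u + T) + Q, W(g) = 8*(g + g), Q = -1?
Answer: 6978095/243 ≈ 28716.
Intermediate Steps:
W(g) = 16*g (W(g) = 8*(2*g) = 16*g)
U(u, T) = -10/9 + T/9 + u/9 (U(u, T) = -1 + ((u + T) - 1)/9 = -1 + ((T + u) - 1)/9 = -1 + (-1 + T + u)/9 = -1 + (-⅑ + T/9 + u/9) = -10/9 + T/9 + u/9)
X(B, F) = (-10/9 + B)/(91 + F) (X(B, F) = ((-10/9 + (⅑)*3 + (⅑)*(-3)) + B)/(91 + F) = ((-10/9 + ⅓ - ⅓) + B)/(91 + F) = (-10/9 + B)/(91 + F))
X(121, W(-4)) + k = (-10/9 + 121)/(91 + 16*(-4)) + 28712 = (1079/9)/(91 - 64) + 28712 = (1079/9)/27 + 28712 = (1/27)*(1079/9) + 28712 = 1079/243 + 28712 = 6978095/243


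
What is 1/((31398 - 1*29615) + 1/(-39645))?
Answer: 39645/70687034 ≈ 0.00056085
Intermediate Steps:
1/((31398 - 1*29615) + 1/(-39645)) = 1/((31398 - 29615) - 1/39645) = 1/(1783 - 1/39645) = 1/(70687034/39645) = 39645/70687034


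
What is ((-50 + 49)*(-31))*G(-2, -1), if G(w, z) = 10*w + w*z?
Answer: -558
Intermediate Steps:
((-50 + 49)*(-31))*G(-2, -1) = ((-50 + 49)*(-31))*(-2*(10 - 1)) = (-1*(-31))*(-2*9) = 31*(-18) = -558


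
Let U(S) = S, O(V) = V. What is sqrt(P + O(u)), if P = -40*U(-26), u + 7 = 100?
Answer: sqrt(1133) ≈ 33.660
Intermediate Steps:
u = 93 (u = -7 + 100 = 93)
P = 1040 (P = -40*(-26) = 1040)
sqrt(P + O(u)) = sqrt(1040 + 93) = sqrt(1133)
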